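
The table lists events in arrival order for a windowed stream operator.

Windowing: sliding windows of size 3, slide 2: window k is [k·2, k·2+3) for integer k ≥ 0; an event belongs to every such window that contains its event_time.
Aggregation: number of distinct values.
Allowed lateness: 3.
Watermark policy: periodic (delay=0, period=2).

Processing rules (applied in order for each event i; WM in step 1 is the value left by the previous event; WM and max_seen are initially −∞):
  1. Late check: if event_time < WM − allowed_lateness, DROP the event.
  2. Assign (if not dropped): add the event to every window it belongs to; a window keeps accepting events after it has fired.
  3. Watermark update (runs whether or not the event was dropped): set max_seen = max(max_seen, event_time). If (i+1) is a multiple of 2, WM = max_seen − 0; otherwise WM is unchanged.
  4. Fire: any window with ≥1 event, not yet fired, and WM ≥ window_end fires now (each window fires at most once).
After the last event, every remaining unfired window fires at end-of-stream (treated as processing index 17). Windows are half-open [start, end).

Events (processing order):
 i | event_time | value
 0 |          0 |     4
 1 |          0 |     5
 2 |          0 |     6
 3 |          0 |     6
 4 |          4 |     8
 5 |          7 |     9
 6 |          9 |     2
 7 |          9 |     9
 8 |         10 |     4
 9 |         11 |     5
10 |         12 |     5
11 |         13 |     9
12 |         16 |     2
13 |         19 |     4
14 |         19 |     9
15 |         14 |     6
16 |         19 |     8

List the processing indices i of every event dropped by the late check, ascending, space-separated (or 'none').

15

i=0 t=0 v=4: → [0,3); WM=−∞
i=1 t=0 v=5: → [0,3); WM=0
i=2 t=0 v=6: → [0,3); WM=0
i=3 t=0 v=6: → [0,3); WM=0
i=4 t=4 v=8: → [4,7),[2,5); WM=0
i=5 t=7 v=9: → [6,9); WM=7; [0,3) fires=3 [2,5) fires=1 [4,7) fires=1
i=6 t=9 v=2: → [8,11); WM=7
i=7 t=9 v=9: → [8,11); WM=9; [6,9) fires=1
i=8 t=10 v=4: → [10,13),[8,11); WM=9
i=9 t=11 v=5: → [10,13); WM=11; [8,11) fires=3
i=10 t=12 v=5: → [12,15),[10,13); WM=11
i=11 t=13 v=9: → [12,15); WM=13; [10,13) fires=2
i=12 t=16 v=2: → [16,19),[14,17); WM=13
i=13 t=19 v=4: → [18,21); WM=19; [12,15) fires=2 [14,17) fires=1 [16,19) fires=1
i=14 t=19 v=9: → [18,21); WM=19
i=15 t=14 v=6: DROP (t<19-3); WM=19
i=16 t=19 v=8: → [18,21); WM=19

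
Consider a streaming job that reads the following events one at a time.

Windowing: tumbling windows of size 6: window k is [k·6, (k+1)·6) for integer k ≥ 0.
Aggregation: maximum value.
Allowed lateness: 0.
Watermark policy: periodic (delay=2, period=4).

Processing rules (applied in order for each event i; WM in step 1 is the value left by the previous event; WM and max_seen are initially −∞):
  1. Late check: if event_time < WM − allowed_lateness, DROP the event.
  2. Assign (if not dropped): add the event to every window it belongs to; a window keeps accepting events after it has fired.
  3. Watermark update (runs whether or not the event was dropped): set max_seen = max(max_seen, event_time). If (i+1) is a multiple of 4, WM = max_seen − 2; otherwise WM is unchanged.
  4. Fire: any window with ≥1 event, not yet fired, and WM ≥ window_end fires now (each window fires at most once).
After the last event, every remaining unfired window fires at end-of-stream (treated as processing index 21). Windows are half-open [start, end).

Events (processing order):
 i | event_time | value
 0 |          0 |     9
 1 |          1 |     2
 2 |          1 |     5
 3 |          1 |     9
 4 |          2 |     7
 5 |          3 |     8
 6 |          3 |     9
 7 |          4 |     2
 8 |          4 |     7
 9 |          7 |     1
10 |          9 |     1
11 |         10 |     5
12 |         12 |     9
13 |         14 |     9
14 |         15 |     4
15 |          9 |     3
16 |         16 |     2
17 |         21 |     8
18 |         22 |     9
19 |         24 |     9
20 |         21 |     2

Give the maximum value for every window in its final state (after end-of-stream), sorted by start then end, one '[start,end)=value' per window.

[0,6)=9 [6,12)=5 [12,18)=9 [18,24)=9 [24,30)=9

i=0 t=0 v=9: → [0,6); WM=−∞
i=1 t=1 v=2: → [0,6); WM=−∞
i=2 t=1 v=5: → [0,6); WM=−∞
i=3 t=1 v=9: → [0,6); WM=-1
i=4 t=2 v=7: → [0,6); WM=-1
i=5 t=3 v=8: → [0,6); WM=-1
i=6 t=3 v=9: → [0,6); WM=-1
i=7 t=4 v=2: → [0,6); WM=2
i=8 t=4 v=7: → [0,6); WM=2
i=9 t=7 v=1: → [6,12); WM=2
i=10 t=9 v=1: → [6,12); WM=2
i=11 t=10 v=5: → [6,12); WM=8; [0,6) fires=9
i=12 t=12 v=9: → [12,18); WM=8
i=13 t=14 v=9: → [12,18); WM=8
i=14 t=15 v=4: → [12,18); WM=8
i=15 t=9 v=3: → [6,12); WM=13; [6,12) fires=5
i=16 t=16 v=2: → [12,18); WM=13
i=17 t=21 v=8: → [18,24); WM=13
i=18 t=22 v=9: → [18,24); WM=13
i=19 t=24 v=9: → [24,30); WM=22; [12,18) fires=9
i=20 t=21 v=2: DROP (t<22-0); WM=22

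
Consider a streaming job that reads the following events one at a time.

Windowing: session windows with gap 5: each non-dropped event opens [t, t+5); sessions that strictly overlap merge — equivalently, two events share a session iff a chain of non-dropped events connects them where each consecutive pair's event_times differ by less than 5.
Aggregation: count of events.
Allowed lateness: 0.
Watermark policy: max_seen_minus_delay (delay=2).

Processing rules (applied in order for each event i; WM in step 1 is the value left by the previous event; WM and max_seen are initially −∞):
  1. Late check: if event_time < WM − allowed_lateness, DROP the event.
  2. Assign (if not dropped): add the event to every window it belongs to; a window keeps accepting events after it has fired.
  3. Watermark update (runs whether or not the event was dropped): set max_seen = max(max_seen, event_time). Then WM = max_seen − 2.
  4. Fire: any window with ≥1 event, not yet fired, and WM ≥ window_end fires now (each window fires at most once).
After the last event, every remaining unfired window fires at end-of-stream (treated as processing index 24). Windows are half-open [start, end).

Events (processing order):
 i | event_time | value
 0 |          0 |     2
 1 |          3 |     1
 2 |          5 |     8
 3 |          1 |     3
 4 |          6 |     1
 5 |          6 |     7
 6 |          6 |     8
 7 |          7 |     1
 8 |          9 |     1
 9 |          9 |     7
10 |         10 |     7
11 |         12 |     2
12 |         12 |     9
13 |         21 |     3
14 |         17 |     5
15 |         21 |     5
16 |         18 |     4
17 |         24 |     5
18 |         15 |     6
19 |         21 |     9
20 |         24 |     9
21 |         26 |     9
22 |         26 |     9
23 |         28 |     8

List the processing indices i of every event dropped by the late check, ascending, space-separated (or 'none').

i=0 t=0 v=2: → [0,5); WM=-2
i=1 t=3 v=1: → [0,8); WM=1
i=2 t=5 v=8: → [0,10); WM=3
i=3 t=1 v=3: DROP (t<3-0); WM=3
i=4 t=6 v=1: → [0,11); WM=4
i=5 t=6 v=7: → [0,11); WM=4
i=6 t=6 v=8: → [0,11); WM=4
i=7 t=7 v=1: → [0,12); WM=5
i=8 t=9 v=1: → [0,14); WM=7
i=9 t=9 v=7: → [0,14); WM=7
i=10 t=10 v=7: → [0,15); WM=8
i=11 t=12 v=2: → [0,17); WM=10
i=12 t=12 v=9: → [0,17); WM=10
i=13 t=21 v=3: → [21,26); WM=19
i=14 t=17 v=5: DROP (t<19-0); WM=19
i=15 t=21 v=5: → [21,26); WM=19
i=16 t=18 v=4: DROP (t<19-0); WM=19
i=17 t=24 v=5: → [21,29); WM=22
i=18 t=15 v=6: DROP (t<22-0); WM=22
i=19 t=21 v=9: DROP (t<22-0); WM=22
i=20 t=24 v=9: → [21,29); WM=22
i=21 t=26 v=9: → [21,31); WM=24
i=22 t=26 v=9: → [21,31); WM=24
i=23 t=28 v=8: → [21,33); WM=26

3 14 16 18 19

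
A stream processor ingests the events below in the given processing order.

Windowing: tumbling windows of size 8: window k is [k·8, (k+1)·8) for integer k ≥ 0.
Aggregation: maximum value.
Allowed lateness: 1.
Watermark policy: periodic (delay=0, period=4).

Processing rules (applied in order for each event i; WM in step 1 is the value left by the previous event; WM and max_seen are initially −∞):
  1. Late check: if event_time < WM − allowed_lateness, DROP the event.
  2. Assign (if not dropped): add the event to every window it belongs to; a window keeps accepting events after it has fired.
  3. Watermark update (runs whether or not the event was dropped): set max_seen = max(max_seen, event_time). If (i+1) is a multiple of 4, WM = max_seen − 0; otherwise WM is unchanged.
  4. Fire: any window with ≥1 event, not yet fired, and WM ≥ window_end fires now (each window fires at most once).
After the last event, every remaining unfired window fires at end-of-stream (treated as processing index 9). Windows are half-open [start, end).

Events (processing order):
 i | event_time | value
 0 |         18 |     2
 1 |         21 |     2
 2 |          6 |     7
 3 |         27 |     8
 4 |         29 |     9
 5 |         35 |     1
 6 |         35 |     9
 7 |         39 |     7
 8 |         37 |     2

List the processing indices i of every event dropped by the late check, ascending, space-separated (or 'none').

i=0 t=18 v=2: → [16,24); WM=−∞
i=1 t=21 v=2: → [16,24); WM=−∞
i=2 t=6 v=7: → [0,8); WM=−∞
i=3 t=27 v=8: → [24,32); WM=27; [0,8) fires=7 [16,24) fires=2
i=4 t=29 v=9: → [24,32); WM=27
i=5 t=35 v=1: → [32,40); WM=27
i=6 t=35 v=9: → [32,40); WM=27
i=7 t=39 v=7: → [32,40); WM=39; [24,32) fires=9
i=8 t=37 v=2: DROP (t<39-1); WM=39

8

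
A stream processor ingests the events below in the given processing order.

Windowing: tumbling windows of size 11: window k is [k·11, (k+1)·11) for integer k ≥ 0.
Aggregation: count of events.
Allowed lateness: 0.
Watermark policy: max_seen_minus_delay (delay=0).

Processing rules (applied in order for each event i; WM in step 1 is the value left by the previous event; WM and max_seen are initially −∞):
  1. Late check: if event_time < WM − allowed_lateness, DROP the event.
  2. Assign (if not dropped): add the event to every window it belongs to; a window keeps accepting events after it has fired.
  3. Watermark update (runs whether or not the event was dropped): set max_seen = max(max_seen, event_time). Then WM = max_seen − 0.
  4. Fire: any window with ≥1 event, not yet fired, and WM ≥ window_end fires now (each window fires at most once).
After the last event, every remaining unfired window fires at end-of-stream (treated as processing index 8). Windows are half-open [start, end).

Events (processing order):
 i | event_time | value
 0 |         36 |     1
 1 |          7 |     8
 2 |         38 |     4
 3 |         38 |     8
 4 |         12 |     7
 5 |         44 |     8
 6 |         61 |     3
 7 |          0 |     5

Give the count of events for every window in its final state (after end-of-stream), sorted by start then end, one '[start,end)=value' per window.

[33,44)=3 [44,55)=1 [55,66)=1

i=0 t=36 v=1: → [33,44); WM=36
i=1 t=7 v=8: DROP (t<36-0); WM=36
i=2 t=38 v=4: → [33,44); WM=38
i=3 t=38 v=8: → [33,44); WM=38
i=4 t=12 v=7: DROP (t<38-0); WM=38
i=5 t=44 v=8: → [44,55); WM=44; [33,44) fires=3
i=6 t=61 v=3: → [55,66); WM=61; [44,55) fires=1
i=7 t=0 v=5: DROP (t<61-0); WM=61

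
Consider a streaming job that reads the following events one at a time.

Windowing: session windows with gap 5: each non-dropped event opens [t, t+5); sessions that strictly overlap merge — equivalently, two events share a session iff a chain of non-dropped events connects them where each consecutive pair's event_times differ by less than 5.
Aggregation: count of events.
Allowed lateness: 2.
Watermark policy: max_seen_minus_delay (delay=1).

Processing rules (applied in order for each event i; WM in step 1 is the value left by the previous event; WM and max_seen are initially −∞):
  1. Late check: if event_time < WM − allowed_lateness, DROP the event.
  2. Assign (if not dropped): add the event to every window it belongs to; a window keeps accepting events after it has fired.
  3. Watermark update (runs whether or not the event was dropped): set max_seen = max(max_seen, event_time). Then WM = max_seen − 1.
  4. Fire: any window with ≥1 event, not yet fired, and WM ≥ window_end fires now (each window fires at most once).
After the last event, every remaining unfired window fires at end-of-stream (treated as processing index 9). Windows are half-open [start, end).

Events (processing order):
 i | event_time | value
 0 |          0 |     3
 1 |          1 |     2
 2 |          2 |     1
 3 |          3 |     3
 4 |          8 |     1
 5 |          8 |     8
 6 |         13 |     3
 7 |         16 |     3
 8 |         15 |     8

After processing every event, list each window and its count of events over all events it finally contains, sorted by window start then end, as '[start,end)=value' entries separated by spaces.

[0,8)=4 [8,13)=2 [13,21)=3

i=0 t=0 v=3: → [0,5); WM=-1
i=1 t=1 v=2: → [0,6); WM=0
i=2 t=2 v=1: → [0,7); WM=1
i=3 t=3 v=3: → [0,8); WM=2
i=4 t=8 v=1: → [8,13); WM=7
i=5 t=8 v=8: → [8,13); WM=7
i=6 t=13 v=3: → [13,18); WM=12
i=7 t=16 v=3: → [13,21); WM=15
i=8 t=15 v=8: → [13,21); WM=15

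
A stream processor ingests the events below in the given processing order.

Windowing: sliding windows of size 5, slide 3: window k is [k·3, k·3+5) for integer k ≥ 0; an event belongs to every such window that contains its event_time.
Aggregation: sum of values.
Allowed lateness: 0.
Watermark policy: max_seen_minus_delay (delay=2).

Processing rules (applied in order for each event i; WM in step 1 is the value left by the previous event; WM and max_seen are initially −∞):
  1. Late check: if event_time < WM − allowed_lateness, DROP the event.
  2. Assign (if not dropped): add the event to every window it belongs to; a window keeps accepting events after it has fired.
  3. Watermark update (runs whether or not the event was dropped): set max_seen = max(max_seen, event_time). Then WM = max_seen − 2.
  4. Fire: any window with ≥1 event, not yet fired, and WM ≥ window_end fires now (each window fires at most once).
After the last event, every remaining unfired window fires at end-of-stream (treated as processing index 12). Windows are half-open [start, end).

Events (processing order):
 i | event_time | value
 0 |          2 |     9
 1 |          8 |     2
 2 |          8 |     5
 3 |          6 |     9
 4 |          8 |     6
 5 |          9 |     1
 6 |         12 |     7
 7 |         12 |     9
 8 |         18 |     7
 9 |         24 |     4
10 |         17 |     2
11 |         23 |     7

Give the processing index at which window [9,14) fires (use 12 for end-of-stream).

i=0 t=2 v=9: → [0,5); WM=0
i=1 t=8 v=2: → [6,11); WM=6; [0,5) fires=9
i=2 t=8 v=5: → [6,11); WM=6
i=3 t=6 v=9: → [6,11),[3,8); WM=6
i=4 t=8 v=6: → [6,11); WM=6
i=5 t=9 v=1: → [9,14),[6,11); WM=7
i=6 t=12 v=7: → [12,17),[9,14); WM=10; [3,8) fires=9
i=7 t=12 v=9: → [12,17),[9,14); WM=10
i=8 t=18 v=7: → [18,23),[15,20); WM=16; [6,11) fires=23 [9,14) fires=17
i=9 t=24 v=4: → [24,29),[21,26); WM=22; [12,17) fires=16 [15,20) fires=7
i=10 t=17 v=2: DROP (t<22-0); WM=22
i=11 t=23 v=7: → [21,26); WM=22

8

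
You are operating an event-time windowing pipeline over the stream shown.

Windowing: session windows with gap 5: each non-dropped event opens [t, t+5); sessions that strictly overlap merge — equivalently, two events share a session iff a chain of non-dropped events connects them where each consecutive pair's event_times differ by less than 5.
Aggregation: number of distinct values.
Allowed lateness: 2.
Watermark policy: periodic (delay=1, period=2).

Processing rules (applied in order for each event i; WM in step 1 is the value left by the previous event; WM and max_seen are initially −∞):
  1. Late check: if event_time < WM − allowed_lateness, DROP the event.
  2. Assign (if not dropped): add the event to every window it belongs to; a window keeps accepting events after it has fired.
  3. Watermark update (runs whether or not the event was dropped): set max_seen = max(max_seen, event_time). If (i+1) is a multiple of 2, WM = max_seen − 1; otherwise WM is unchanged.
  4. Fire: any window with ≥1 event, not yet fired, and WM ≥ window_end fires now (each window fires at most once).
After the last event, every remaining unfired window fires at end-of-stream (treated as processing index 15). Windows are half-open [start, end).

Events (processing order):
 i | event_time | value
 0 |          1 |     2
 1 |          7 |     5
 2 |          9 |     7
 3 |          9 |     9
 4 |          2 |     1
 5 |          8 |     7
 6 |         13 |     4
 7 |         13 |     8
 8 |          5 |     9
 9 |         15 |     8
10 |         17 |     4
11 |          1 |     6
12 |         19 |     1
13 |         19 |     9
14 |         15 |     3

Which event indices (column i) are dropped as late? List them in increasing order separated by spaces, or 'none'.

4 8 11 14

i=0 t=1 v=2: → [1,6); WM=−∞
i=1 t=7 v=5: → [7,12); WM=6
i=2 t=9 v=7: → [7,14); WM=6
i=3 t=9 v=9: → [7,14); WM=8
i=4 t=2 v=1: DROP (t<8-2); WM=8
i=5 t=8 v=7: → [7,14); WM=8
i=6 t=13 v=4: → [7,18); WM=8
i=7 t=13 v=8: → [7,18); WM=12
i=8 t=5 v=9: DROP (t<12-2); WM=12
i=9 t=15 v=8: → [7,20); WM=14
i=10 t=17 v=4: → [7,22); WM=14
i=11 t=1 v=6: DROP (t<14-2); WM=16
i=12 t=19 v=1: → [7,24); WM=16
i=13 t=19 v=9: → [7,24); WM=18
i=14 t=15 v=3: DROP (t<18-2); WM=18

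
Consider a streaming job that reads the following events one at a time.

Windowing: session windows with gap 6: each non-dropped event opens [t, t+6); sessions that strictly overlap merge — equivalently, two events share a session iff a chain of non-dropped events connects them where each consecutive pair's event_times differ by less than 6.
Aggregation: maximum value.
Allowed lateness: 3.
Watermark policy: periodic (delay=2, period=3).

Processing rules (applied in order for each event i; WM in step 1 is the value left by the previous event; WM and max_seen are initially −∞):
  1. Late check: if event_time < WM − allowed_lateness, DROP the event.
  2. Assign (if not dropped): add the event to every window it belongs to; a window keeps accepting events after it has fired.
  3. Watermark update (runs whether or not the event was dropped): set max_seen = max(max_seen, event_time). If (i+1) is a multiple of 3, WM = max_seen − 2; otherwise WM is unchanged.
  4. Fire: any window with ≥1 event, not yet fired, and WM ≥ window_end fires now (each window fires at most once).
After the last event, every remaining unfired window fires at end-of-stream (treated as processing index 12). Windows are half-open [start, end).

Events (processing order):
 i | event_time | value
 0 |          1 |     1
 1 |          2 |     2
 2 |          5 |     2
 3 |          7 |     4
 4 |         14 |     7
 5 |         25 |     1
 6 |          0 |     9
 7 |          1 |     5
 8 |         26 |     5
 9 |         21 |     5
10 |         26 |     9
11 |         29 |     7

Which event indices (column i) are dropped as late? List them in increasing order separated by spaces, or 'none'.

i=0 t=1 v=1: → [1,7); WM=−∞
i=1 t=2 v=2: → [1,8); WM=−∞
i=2 t=5 v=2: → [1,11); WM=3
i=3 t=7 v=4: → [1,13); WM=3
i=4 t=14 v=7: → [14,20); WM=3
i=5 t=25 v=1: → [25,31); WM=23
i=6 t=0 v=9: DROP (t<23-3); WM=23
i=7 t=1 v=5: DROP (t<23-3); WM=23
i=8 t=26 v=5: → [25,32); WM=24
i=9 t=21 v=5: → [21,32); WM=24
i=10 t=26 v=9: → [21,32); WM=24
i=11 t=29 v=7: → [21,35); WM=27

6 7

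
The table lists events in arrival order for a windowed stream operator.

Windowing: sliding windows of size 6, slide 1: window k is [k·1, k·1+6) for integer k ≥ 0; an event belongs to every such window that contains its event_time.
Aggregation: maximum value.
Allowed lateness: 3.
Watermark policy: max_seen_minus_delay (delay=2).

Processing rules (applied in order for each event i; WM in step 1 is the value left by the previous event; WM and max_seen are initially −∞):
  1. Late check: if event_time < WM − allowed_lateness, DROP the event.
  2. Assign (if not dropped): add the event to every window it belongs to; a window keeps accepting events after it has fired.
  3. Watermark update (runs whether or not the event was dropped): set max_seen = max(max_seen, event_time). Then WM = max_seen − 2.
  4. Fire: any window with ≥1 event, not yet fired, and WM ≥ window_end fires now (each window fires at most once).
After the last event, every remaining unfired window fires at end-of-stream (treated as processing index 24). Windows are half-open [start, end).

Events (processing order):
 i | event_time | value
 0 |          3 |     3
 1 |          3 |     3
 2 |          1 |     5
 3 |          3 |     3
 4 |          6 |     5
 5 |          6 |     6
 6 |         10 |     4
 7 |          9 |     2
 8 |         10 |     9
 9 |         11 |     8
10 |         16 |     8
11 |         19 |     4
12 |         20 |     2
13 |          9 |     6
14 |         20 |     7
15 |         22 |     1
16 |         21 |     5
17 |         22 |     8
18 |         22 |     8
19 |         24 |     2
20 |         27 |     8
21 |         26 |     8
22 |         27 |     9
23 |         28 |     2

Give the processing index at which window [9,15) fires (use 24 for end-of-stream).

11

i=0 t=3 v=3: → [3,9),[2,8),[1,7),[0,6); WM=1
i=1 t=3 v=3: → [3,9),[2,8),[1,7),[0,6); WM=1
i=2 t=1 v=5: → [1,7),[0,6); WM=1
i=3 t=3 v=3: → [3,9),[2,8),[1,7),[0,6); WM=1
i=4 t=6 v=5: → [6,12),[5,11),[4,10),[3,9),[2,8),[1,7); WM=4
i=5 t=6 v=6: → [6,12),[5,11),[4,10),[3,9),[2,8),[1,7); WM=4
i=6 t=10 v=4: → [10,16),[9,15),[8,14),[7,13),[6,12),[5,11); WM=8; [0,6) fires=5 [1,7) fires=6 [2,8) fires=6
i=7 t=9 v=2: → [9,15),[8,14),[7,13),[6,12),[5,11),[4,10); WM=8
i=8 t=10 v=9: → [10,16),[9,15),[8,14),[7,13),[6,12),[5,11); WM=8
i=9 t=11 v=8: → [11,17),[10,16),[9,15),[8,14),[7,13),[6,12); WM=9; [3,9) fires=6
i=10 t=16 v=8: → [16,22),[15,21),[14,20),[13,19),[12,18),[11,17); WM=14; [4,10) fires=6 [5,11) fires=9 [6,12) fires=9 [7,13) fires=9 [8,14) fires=9
i=11 t=19 v=4: → [19,25),[18,24),[17,23),[16,22),[15,21),[14,20); WM=17; [9,15) fires=9 [10,16) fires=9 [11,17) fires=8
i=12 t=20 v=2: → [20,26),[19,25),[18,24),[17,23),[16,22),[15,21); WM=18; [12,18) fires=8
i=13 t=9 v=6: DROP (t<18-3); WM=18
i=14 t=20 v=7: → [20,26),[19,25),[18,24),[17,23),[16,22),[15,21); WM=18
i=15 t=22 v=1: → [22,28),[21,27),[20,26),[19,25),[18,24),[17,23); WM=20; [13,19) fires=8 [14,20) fires=8
i=16 t=21 v=5: → [21,27),[20,26),[19,25),[18,24),[17,23),[16,22); WM=20
i=17 t=22 v=8: → [22,28),[21,27),[20,26),[19,25),[18,24),[17,23); WM=20
i=18 t=22 v=8: → [22,28),[21,27),[20,26),[19,25),[18,24),[17,23); WM=20
i=19 t=24 v=2: → [24,30),[23,29),[22,28),[21,27),[20,26),[19,25); WM=22; [15,21) fires=8 [16,22) fires=8
i=20 t=27 v=8: → [27,33),[26,32),[25,31),[24,30),[23,29),[22,28); WM=25; [17,23) fires=8 [18,24) fires=8 [19,25) fires=8
i=21 t=26 v=8: → [26,32),[25,31),[24,30),[23,29),[22,28),[21,27); WM=25
i=22 t=27 v=9: → [27,33),[26,32),[25,31),[24,30),[23,29),[22,28); WM=25
i=23 t=28 v=2: → [28,34),[27,33),[26,32),[25,31),[24,30),[23,29); WM=26; [20,26) fires=8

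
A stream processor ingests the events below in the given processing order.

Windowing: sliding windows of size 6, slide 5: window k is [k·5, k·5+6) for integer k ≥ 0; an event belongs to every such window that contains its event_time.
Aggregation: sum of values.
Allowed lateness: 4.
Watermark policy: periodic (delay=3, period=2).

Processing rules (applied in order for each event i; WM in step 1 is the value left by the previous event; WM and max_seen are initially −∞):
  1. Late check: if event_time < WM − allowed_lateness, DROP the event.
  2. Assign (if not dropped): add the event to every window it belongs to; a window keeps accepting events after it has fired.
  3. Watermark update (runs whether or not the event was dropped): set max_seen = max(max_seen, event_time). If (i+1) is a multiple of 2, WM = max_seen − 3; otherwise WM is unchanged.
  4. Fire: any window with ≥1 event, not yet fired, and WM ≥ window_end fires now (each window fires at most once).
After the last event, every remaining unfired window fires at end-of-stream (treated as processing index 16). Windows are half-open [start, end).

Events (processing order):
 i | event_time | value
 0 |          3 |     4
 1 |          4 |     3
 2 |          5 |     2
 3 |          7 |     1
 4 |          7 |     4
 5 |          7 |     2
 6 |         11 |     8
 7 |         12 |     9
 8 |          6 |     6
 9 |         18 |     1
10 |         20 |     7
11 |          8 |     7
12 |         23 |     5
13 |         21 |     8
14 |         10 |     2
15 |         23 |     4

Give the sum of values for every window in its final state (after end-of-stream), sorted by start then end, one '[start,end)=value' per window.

i=0 t=3 v=4: → [0,6); WM=−∞
i=1 t=4 v=3: → [0,6); WM=1
i=2 t=5 v=2: → [5,11),[0,6); WM=1
i=3 t=7 v=1: → [5,11); WM=4
i=4 t=7 v=4: → [5,11); WM=4
i=5 t=7 v=2: → [5,11); WM=4
i=6 t=11 v=8: → [10,16); WM=4
i=7 t=12 v=9: → [10,16); WM=9; [0,6) fires=9
i=8 t=6 v=6: → [5,11); WM=9
i=9 t=18 v=1: → [15,21); WM=15; [5,11) fires=15
i=10 t=20 v=7: → [20,26),[15,21); WM=15
i=11 t=8 v=7: DROP (t<15-4); WM=17; [10,16) fires=17
i=12 t=23 v=5: → [20,26); WM=17
i=13 t=21 v=8: → [20,26); WM=20
i=14 t=10 v=2: DROP (t<20-4); WM=20
i=15 t=23 v=4: → [20,26); WM=20

[0,6)=9 [5,11)=15 [10,16)=17 [15,21)=8 [20,26)=24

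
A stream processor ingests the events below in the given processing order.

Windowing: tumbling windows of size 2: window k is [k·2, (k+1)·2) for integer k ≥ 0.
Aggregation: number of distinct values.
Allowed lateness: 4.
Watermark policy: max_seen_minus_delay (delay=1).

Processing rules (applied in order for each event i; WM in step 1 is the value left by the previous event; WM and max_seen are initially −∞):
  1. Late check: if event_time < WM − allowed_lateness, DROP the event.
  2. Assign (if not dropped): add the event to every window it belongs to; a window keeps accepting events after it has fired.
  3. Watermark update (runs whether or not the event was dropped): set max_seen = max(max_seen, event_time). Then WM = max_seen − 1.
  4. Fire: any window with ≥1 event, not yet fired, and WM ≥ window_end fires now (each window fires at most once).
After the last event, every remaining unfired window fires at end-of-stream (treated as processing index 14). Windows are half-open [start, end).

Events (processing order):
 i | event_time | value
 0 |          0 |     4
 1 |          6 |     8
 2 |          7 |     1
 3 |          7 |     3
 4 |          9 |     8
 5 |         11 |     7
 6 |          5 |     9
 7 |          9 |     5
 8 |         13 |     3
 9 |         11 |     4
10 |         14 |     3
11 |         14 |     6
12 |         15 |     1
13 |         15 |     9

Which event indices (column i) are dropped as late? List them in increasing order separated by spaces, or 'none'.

6

i=0 t=0 v=4: → [0,2); WM=-1
i=1 t=6 v=8: → [6,8); WM=5; [0,2) fires=1
i=2 t=7 v=1: → [6,8); WM=6
i=3 t=7 v=3: → [6,8); WM=6
i=4 t=9 v=8: → [8,10); WM=8; [6,8) fires=3
i=5 t=11 v=7: → [10,12); WM=10; [8,10) fires=1
i=6 t=5 v=9: DROP (t<10-4); WM=10
i=7 t=9 v=5: → [8,10); WM=10
i=8 t=13 v=3: → [12,14); WM=12; [10,12) fires=1
i=9 t=11 v=4: → [10,12); WM=12
i=10 t=14 v=3: → [14,16); WM=13
i=11 t=14 v=6: → [14,16); WM=13
i=12 t=15 v=1: → [14,16); WM=14; [12,14) fires=1
i=13 t=15 v=9: → [14,16); WM=14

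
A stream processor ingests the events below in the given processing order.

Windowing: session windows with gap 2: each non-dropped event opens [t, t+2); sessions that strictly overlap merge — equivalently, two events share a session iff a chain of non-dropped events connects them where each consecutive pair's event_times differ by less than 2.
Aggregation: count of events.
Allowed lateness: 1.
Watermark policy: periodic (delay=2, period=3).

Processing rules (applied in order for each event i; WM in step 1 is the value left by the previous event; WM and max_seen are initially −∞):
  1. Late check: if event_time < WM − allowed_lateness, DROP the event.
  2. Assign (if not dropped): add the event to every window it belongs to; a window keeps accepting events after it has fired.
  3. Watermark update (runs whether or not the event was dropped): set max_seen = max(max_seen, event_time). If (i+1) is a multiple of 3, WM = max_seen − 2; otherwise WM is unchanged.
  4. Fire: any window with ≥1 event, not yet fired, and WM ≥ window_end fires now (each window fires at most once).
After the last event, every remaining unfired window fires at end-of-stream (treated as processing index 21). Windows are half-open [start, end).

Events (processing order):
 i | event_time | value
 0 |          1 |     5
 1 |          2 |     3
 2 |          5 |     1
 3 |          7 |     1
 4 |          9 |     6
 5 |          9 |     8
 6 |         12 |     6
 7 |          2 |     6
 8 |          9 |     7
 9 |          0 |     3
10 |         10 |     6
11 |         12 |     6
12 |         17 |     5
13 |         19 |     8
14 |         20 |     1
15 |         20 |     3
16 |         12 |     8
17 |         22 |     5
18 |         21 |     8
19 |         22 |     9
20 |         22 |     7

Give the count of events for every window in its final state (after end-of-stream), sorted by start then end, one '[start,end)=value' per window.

i=0 t=1 v=5: → [1,3); WM=−∞
i=1 t=2 v=3: → [1,4); WM=−∞
i=2 t=5 v=1: → [5,7); WM=3
i=3 t=7 v=1: → [7,9); WM=3
i=4 t=9 v=6: → [9,11); WM=3
i=5 t=9 v=8: → [9,11); WM=7
i=6 t=12 v=6: → [12,14); WM=7
i=7 t=2 v=6: DROP (t<7-1); WM=7
i=8 t=9 v=7: → [9,11); WM=10
i=9 t=0 v=3: DROP (t<10-1); WM=10
i=10 t=10 v=6: → [9,12); WM=10
i=11 t=12 v=6: → [12,14); WM=10
i=12 t=17 v=5: → [17,19); WM=10
i=13 t=19 v=8: → [19,21); WM=10
i=14 t=20 v=1: → [19,22); WM=18
i=15 t=20 v=3: → [19,22); WM=18
i=16 t=12 v=8: DROP (t<18-1); WM=18
i=17 t=22 v=5: → [22,24); WM=20
i=18 t=21 v=8: → [19,24); WM=20
i=19 t=22 v=9: → [19,24); WM=20
i=20 t=22 v=7: → [19,24); WM=20

[1,4)=2 [5,7)=1 [7,9)=1 [9,12)=4 [12,14)=2 [17,19)=1 [19,24)=7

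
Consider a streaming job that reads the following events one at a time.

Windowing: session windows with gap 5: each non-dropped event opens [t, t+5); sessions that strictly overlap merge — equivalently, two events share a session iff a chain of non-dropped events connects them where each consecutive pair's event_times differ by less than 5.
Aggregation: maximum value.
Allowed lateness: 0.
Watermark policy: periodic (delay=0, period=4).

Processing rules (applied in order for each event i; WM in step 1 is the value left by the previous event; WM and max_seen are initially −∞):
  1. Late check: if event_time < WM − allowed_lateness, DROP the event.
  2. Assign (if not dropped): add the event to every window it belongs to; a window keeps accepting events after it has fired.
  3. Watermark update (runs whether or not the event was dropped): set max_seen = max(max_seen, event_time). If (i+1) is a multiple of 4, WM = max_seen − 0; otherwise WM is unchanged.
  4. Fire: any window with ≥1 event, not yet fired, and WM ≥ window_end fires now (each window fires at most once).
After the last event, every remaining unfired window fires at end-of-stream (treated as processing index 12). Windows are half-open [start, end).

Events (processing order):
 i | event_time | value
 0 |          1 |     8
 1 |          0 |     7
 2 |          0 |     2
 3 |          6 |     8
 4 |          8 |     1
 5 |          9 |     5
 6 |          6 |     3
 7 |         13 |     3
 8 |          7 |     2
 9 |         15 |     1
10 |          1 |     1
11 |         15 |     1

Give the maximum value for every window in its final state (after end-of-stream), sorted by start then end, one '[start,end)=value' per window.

i=0 t=1 v=8: → [1,6); WM=−∞
i=1 t=0 v=7: → [0,6); WM=−∞
i=2 t=0 v=2: → [0,6); WM=−∞
i=3 t=6 v=8: → [6,11); WM=6
i=4 t=8 v=1: → [6,13); WM=6
i=5 t=9 v=5: → [6,14); WM=6
i=6 t=6 v=3: → [6,14); WM=6
i=7 t=13 v=3: → [6,18); WM=13
i=8 t=7 v=2: DROP (t<13-0); WM=13
i=9 t=15 v=1: → [6,20); WM=13
i=10 t=1 v=1: DROP (t<13-0); WM=13
i=11 t=15 v=1: → [6,20); WM=15

[0,6)=8 [6,20)=8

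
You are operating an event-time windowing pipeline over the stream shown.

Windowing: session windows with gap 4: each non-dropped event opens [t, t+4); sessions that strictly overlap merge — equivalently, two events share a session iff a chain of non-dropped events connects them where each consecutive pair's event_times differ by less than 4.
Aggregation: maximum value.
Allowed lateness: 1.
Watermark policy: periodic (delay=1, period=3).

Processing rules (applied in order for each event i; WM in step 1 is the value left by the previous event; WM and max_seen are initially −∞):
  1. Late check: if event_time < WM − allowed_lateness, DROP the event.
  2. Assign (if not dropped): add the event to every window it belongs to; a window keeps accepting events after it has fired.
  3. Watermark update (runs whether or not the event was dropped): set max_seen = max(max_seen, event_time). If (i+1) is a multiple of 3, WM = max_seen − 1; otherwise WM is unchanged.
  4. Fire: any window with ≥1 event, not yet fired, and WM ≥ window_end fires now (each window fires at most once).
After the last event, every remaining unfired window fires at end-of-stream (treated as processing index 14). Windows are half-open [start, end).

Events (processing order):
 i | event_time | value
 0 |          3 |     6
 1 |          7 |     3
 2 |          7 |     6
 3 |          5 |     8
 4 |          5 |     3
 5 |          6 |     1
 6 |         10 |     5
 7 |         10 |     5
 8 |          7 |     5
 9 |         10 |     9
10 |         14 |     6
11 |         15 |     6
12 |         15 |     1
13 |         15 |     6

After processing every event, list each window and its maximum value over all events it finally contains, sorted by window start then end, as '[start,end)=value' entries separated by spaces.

[3,14)=9 [14,19)=6

i=0 t=3 v=6: → [3,7); WM=−∞
i=1 t=7 v=3: → [7,11); WM=−∞
i=2 t=7 v=6: → [7,11); WM=6
i=3 t=5 v=8: → [3,11); WM=6
i=4 t=5 v=3: → [3,11); WM=6
i=5 t=6 v=1: → [3,11); WM=6
i=6 t=10 v=5: → [3,14); WM=6
i=7 t=10 v=5: → [3,14); WM=6
i=8 t=7 v=5: → [3,14); WM=9
i=9 t=10 v=9: → [3,14); WM=9
i=10 t=14 v=6: → [14,18); WM=9
i=11 t=15 v=6: → [14,19); WM=14
i=12 t=15 v=1: → [14,19); WM=14
i=13 t=15 v=6: → [14,19); WM=14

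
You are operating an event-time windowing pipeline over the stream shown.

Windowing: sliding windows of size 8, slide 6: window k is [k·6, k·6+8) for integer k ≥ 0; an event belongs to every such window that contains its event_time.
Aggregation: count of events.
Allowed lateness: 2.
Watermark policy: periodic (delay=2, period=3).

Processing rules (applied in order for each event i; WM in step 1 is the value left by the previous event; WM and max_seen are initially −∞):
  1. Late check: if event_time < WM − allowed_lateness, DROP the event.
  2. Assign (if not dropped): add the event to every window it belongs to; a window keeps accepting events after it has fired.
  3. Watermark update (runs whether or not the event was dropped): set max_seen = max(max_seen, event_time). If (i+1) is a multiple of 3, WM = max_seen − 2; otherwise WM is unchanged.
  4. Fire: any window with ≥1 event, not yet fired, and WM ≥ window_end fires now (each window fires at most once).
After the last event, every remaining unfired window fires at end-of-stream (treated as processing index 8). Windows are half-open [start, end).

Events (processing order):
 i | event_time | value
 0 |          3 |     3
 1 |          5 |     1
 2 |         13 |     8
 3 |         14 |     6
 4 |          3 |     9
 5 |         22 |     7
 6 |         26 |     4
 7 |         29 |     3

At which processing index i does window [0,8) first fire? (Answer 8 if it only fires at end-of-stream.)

i=0 t=3 v=3: → [0,8); WM=−∞
i=1 t=5 v=1: → [0,8); WM=−∞
i=2 t=13 v=8: → [12,20),[6,14); WM=11; [0,8) fires=2
i=3 t=14 v=6: → [12,20); WM=11
i=4 t=3 v=9: DROP (t<11-2); WM=11
i=5 t=22 v=7: → [18,26); WM=20; [6,14) fires=1 [12,20) fires=2
i=6 t=26 v=4: → [24,32); WM=20
i=7 t=29 v=3: → [24,32); WM=20

2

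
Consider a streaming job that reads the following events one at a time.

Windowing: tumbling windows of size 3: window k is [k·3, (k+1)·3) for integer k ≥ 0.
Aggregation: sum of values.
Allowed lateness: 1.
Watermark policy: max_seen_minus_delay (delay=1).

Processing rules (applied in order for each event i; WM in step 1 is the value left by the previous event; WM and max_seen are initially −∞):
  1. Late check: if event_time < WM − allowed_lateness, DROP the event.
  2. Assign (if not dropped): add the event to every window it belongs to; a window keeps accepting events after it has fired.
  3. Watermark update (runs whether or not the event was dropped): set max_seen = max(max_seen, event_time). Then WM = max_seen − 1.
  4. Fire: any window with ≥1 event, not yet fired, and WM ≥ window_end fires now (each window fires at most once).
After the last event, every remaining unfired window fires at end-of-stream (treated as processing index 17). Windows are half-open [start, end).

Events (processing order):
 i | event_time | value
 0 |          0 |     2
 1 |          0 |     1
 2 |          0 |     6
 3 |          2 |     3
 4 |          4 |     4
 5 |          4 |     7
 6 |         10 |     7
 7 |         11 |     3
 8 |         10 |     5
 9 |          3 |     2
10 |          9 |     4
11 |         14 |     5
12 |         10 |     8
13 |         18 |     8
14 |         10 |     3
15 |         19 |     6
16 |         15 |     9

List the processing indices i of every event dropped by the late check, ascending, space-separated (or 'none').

i=0 t=0 v=2: → [0,3); WM=-1
i=1 t=0 v=1: → [0,3); WM=-1
i=2 t=0 v=6: → [0,3); WM=-1
i=3 t=2 v=3: → [0,3); WM=1
i=4 t=4 v=4: → [3,6); WM=3; [0,3) fires=12
i=5 t=4 v=7: → [3,6); WM=3
i=6 t=10 v=7: → [9,12); WM=9; [3,6) fires=11
i=7 t=11 v=3: → [9,12); WM=10
i=8 t=10 v=5: → [9,12); WM=10
i=9 t=3 v=2: DROP (t<10-1); WM=10
i=10 t=9 v=4: → [9,12); WM=10
i=11 t=14 v=5: → [12,15); WM=13; [9,12) fires=19
i=12 t=10 v=8: DROP (t<13-1); WM=13
i=13 t=18 v=8: → [18,21); WM=17; [12,15) fires=5
i=14 t=10 v=3: DROP (t<17-1); WM=17
i=15 t=19 v=6: → [18,21); WM=18
i=16 t=15 v=9: DROP (t<18-1); WM=18

9 12 14 16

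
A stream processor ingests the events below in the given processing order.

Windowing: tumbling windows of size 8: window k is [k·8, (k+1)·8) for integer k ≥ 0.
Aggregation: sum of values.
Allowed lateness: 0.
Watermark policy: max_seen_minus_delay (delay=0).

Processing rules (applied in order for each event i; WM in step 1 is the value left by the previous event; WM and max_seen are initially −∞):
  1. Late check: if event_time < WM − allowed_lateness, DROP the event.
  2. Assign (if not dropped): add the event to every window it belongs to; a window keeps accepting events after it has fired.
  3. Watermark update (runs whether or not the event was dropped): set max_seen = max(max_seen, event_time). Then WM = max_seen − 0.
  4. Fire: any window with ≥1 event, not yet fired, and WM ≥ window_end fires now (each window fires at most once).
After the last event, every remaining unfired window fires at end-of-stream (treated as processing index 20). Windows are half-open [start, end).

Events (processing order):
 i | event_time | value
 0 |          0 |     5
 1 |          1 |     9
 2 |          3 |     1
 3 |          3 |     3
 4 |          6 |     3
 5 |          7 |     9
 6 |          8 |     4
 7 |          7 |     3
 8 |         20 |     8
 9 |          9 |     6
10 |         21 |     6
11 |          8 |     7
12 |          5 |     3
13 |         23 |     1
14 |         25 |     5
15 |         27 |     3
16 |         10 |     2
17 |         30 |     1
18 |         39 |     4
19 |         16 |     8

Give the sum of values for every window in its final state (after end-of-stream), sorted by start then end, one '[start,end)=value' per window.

i=0 t=0 v=5: → [0,8); WM=0
i=1 t=1 v=9: → [0,8); WM=1
i=2 t=3 v=1: → [0,8); WM=3
i=3 t=3 v=3: → [0,8); WM=3
i=4 t=6 v=3: → [0,8); WM=6
i=5 t=7 v=9: → [0,8); WM=7
i=6 t=8 v=4: → [8,16); WM=8; [0,8) fires=30
i=7 t=7 v=3: DROP (t<8-0); WM=8
i=8 t=20 v=8: → [16,24); WM=20; [8,16) fires=4
i=9 t=9 v=6: DROP (t<20-0); WM=20
i=10 t=21 v=6: → [16,24); WM=21
i=11 t=8 v=7: DROP (t<21-0); WM=21
i=12 t=5 v=3: DROP (t<21-0); WM=21
i=13 t=23 v=1: → [16,24); WM=23
i=14 t=25 v=5: → [24,32); WM=25; [16,24) fires=15
i=15 t=27 v=3: → [24,32); WM=27
i=16 t=10 v=2: DROP (t<27-0); WM=27
i=17 t=30 v=1: → [24,32); WM=30
i=18 t=39 v=4: → [32,40); WM=39; [24,32) fires=9
i=19 t=16 v=8: DROP (t<39-0); WM=39

[0,8)=30 [8,16)=4 [16,24)=15 [24,32)=9 [32,40)=4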